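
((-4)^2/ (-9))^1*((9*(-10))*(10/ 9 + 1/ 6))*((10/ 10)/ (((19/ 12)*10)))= 736/ 57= 12.91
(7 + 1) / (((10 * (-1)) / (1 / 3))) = -4 / 15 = -0.27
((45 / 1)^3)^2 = 8303765625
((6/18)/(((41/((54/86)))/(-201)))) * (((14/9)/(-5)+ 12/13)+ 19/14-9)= 11574183/1604330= 7.21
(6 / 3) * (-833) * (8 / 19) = -13328 / 19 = -701.47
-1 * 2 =-2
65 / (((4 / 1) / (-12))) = -195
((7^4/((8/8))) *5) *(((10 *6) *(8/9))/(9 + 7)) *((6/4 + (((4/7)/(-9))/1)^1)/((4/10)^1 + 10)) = 7760375/1404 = 5527.33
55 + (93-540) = -392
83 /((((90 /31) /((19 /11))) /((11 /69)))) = 48887 /6210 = 7.87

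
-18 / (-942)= 3 / 157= 0.02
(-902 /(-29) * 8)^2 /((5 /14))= 728989184 /4205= 173362.47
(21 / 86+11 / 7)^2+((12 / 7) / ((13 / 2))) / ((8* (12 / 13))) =301898 / 90601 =3.33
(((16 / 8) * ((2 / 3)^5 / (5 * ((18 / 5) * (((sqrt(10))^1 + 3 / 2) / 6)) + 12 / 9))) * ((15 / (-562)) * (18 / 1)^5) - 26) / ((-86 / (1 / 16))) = -76909921 / 77911184 + 2519424 * sqrt(10) / 4869449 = 0.65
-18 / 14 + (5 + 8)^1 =82 / 7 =11.71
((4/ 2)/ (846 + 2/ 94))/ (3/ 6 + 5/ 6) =141/ 79526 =0.00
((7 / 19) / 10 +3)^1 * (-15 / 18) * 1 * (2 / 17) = -577 / 1938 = -0.30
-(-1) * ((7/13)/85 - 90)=-99443/1105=-89.99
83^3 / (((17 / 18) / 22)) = 226427652 / 17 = 13319273.65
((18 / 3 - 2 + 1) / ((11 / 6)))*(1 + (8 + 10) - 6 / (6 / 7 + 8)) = 17040 / 341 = 49.97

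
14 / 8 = 7 / 4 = 1.75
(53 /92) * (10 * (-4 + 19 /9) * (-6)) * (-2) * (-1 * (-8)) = -72080 /69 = -1044.64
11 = 11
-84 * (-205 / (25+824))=5740 / 283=20.28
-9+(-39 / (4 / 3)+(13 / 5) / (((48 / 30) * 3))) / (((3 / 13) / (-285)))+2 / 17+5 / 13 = 188007143 / 5304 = 35446.29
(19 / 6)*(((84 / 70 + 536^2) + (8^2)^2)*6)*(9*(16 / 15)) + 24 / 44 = 14616283062 / 275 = 53150120.23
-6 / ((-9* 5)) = 2 / 15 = 0.13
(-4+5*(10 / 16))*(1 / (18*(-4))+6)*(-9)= 3017 / 64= 47.14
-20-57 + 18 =-59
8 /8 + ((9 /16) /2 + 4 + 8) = 425 /32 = 13.28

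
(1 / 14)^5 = 0.00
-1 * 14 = -14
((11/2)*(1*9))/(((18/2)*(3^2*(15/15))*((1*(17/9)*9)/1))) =11/306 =0.04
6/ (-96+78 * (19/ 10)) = 10/ 87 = 0.11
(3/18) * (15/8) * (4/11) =5/44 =0.11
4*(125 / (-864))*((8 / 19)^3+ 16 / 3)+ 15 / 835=-288704513 / 92781693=-3.11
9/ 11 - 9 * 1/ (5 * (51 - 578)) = 23814/ 28985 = 0.82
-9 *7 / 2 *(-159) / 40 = 10017 / 80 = 125.21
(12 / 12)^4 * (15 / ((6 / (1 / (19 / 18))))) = 45 / 19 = 2.37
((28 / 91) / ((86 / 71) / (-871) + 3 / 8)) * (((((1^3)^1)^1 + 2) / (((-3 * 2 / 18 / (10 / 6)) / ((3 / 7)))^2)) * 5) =102751200 / 1811383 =56.73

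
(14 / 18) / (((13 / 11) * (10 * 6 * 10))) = 77 / 70200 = 0.00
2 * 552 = 1104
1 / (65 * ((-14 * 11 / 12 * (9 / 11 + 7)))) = -3 / 19565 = -0.00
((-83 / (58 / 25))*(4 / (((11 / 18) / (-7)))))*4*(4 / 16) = 522900 / 319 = 1639.18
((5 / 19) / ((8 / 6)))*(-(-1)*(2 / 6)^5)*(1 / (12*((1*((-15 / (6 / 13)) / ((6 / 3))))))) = -1 / 240084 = -0.00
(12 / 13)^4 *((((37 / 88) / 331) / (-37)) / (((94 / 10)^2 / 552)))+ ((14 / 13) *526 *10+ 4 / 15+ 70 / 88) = 78089545121851919 / 13782914256540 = 5665.68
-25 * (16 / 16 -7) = 150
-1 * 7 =-7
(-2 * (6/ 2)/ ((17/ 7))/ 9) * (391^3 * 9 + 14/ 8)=-15063670741/ 102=-147683046.48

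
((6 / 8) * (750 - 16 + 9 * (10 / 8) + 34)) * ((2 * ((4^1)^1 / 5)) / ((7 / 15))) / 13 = 28053 / 182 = 154.14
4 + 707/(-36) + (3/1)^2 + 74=2425/36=67.36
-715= -715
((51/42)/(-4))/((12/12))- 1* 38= -2145/56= -38.30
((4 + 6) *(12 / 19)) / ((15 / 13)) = 104 / 19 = 5.47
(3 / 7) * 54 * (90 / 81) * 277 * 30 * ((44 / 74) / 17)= 32907600 / 4403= 7473.90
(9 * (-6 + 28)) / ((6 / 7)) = 231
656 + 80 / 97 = 63712 / 97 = 656.82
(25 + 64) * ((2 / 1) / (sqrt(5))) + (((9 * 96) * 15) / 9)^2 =178 * sqrt(5) / 5 + 2073600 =2073679.60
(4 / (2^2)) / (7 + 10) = 0.06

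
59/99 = 0.60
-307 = -307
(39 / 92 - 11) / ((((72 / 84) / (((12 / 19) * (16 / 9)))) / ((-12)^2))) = -871808 / 437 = -1994.98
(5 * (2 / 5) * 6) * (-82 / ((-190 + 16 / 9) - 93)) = 8856 / 2531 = 3.50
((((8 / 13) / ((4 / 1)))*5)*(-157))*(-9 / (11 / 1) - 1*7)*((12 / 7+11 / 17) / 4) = 9485155 / 17017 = 557.39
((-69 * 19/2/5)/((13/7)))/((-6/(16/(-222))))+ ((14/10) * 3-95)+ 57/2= -182245/2886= -63.15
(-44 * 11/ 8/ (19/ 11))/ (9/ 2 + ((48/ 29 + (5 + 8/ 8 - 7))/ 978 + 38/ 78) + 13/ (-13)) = -245373843/ 27936536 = -8.78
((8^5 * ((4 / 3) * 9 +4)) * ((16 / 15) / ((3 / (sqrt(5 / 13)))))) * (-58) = -486539264 * sqrt(65) / 585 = -6705307.61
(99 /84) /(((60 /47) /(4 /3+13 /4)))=5687 /1344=4.23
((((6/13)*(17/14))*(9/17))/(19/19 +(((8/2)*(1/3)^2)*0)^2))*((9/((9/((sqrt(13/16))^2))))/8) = 27/896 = 0.03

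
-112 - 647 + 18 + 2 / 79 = -58537 / 79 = -740.97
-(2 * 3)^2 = -36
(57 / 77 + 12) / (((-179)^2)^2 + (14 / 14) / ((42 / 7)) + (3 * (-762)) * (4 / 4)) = 0.00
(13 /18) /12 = 13 /216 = 0.06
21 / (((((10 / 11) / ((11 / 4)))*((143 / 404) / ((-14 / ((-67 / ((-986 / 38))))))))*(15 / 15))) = -80515281 / 82745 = -973.05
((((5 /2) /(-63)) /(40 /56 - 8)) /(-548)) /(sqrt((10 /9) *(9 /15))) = -5 *sqrt(6) /1006128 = -0.00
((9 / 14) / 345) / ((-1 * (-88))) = 3 / 141680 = 0.00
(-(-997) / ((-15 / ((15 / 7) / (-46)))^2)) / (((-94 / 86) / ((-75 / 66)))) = 1071775 / 107209256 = 0.01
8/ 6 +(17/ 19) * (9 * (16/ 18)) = 484/ 57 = 8.49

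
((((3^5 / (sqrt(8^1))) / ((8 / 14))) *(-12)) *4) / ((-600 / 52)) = 625.45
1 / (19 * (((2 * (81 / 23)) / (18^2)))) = 46 / 19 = 2.42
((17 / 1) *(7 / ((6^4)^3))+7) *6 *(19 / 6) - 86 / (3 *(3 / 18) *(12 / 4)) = 75.67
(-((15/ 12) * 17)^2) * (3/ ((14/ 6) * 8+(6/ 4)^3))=-65025/ 1058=-61.46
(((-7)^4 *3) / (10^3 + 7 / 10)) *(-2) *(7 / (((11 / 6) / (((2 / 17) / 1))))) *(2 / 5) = -4840416 / 1871309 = -2.59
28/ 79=0.35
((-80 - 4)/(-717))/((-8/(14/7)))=-7/239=-0.03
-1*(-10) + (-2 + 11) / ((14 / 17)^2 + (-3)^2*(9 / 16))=11.57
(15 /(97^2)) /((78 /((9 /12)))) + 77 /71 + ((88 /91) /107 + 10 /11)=1146343901999 /572413225384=2.00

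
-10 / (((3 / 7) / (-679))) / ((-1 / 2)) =-31686.67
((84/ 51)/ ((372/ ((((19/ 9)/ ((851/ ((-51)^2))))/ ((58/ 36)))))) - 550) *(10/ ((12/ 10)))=-10519084600/ 2295147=-4583.19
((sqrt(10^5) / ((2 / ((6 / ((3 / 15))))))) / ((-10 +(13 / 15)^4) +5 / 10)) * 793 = -420948.97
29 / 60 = 0.48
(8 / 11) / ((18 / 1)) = 4 / 99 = 0.04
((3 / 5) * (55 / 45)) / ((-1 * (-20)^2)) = -11 / 6000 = -0.00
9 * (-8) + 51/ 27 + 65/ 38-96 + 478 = 107251/ 342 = 313.60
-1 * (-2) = 2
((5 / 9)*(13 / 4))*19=1235 / 36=34.31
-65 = -65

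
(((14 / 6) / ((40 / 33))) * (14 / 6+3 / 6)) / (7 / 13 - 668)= -17017 / 2082480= -0.01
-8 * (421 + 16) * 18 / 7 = -62928 / 7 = -8989.71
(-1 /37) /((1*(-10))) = 1 /370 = 0.00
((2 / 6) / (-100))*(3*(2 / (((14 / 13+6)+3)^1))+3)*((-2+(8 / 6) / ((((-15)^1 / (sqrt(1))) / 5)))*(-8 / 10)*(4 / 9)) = -13816 / 1326375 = -0.01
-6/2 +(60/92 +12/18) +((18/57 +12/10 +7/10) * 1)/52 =-1.64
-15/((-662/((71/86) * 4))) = 1065/14233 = 0.07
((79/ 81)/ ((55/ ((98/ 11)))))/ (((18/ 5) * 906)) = 0.00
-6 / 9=-2 / 3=-0.67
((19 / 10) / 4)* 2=19 / 20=0.95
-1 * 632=-632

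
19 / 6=3.17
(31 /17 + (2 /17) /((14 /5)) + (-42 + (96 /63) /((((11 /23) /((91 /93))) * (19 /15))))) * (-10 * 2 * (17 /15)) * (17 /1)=5925394336 /408177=14516.73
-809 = -809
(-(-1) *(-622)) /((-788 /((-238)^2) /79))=695843218 /197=3532199.08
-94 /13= -7.23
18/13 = 1.38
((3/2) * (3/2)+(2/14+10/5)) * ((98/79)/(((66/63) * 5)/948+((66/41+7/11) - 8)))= -24463593/25805825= -0.95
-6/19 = -0.32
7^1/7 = 1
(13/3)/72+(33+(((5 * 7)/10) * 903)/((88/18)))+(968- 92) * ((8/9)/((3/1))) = 1115629/1188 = 939.08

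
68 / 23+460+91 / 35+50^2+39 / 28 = 9553577 / 3220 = 2966.95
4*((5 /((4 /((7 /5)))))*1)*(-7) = -49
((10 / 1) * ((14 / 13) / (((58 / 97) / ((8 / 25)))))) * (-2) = -21728 / 1885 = -11.53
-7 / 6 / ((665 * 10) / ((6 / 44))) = -1 / 41800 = -0.00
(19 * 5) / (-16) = -95 / 16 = -5.94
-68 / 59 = -1.15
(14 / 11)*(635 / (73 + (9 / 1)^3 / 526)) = 4676140 / 430397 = 10.86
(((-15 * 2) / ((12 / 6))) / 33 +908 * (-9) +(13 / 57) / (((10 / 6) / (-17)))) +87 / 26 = -222017881 / 27170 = -8171.43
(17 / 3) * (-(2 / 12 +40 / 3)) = -153 / 2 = -76.50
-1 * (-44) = 44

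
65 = 65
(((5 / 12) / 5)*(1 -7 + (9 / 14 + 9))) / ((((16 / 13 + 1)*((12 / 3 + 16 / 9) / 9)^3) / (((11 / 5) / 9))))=11042163 / 87825920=0.13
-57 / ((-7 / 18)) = 1026 / 7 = 146.57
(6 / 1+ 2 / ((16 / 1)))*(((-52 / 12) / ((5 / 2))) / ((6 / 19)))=-12103 / 360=-33.62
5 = 5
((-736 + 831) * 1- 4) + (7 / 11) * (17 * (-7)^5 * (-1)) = 181912.18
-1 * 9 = -9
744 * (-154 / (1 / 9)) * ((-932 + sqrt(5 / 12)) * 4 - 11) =3852934470.36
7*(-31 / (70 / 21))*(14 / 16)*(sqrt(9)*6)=-1025.32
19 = 19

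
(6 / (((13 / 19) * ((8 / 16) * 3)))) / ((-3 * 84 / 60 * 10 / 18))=-228 / 91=-2.51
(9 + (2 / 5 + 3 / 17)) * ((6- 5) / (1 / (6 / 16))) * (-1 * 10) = -1221 / 34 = -35.91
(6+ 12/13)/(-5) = -1.38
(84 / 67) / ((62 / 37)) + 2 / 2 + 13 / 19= 2.43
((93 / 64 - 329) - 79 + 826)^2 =175940.92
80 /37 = 2.16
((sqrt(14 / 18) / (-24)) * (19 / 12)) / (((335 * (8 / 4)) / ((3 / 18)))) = -0.00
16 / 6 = 2.67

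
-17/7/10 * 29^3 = -414613/70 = -5923.04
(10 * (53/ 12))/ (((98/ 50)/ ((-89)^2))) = 52476625/ 294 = 178491.92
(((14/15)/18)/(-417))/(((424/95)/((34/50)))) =-0.00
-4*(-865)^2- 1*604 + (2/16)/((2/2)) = -23948031/8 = -2993503.88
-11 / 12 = -0.92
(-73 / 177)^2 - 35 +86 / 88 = -46665037 / 1378476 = -33.85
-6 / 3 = -2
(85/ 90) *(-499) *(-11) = 93313/ 18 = 5184.06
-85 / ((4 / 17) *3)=-1445 / 12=-120.42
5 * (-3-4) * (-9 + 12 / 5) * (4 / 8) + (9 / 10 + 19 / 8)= 4751 / 40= 118.78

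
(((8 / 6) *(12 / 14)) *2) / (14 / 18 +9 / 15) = 360 / 217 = 1.66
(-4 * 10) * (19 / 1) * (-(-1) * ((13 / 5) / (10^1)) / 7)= -988 / 35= -28.23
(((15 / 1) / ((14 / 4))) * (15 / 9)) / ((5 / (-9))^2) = 162 / 7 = 23.14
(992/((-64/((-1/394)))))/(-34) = -31/26792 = -0.00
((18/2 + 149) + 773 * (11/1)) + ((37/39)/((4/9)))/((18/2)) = 8661.24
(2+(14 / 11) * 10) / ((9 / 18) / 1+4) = 36 / 11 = 3.27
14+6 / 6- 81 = -66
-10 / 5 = -2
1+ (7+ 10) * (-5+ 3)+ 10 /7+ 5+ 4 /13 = -26.26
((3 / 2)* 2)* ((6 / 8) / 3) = 3 / 4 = 0.75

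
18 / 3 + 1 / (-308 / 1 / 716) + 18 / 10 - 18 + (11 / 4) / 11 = -18903 / 1540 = -12.27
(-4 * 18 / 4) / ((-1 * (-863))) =-0.02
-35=-35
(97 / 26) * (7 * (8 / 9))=2716 / 117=23.21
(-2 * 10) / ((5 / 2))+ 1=-7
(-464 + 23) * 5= -2205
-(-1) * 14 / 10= 7 / 5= 1.40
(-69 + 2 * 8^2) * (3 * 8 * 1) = 1416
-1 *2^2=-4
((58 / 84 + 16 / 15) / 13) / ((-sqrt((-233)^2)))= -123 / 212030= -0.00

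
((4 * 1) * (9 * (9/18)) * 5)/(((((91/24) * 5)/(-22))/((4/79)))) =-38016/7189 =-5.29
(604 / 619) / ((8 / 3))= 453 / 1238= 0.37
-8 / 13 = -0.62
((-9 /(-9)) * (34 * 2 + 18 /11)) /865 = 766 /9515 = 0.08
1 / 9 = 0.11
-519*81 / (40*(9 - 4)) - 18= -45639 / 200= -228.20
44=44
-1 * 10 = -10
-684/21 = -228/7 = -32.57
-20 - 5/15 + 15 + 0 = -16/3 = -5.33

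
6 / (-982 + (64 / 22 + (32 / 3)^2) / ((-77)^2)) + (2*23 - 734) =-198281286593 / 288196985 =-688.01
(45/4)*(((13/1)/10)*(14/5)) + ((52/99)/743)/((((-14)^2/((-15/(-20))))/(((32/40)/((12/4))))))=2951916019/72085860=40.95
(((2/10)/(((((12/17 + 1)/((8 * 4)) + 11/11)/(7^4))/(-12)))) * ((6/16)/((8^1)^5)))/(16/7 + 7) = -857157/127129600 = -0.01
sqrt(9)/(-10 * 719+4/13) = -39/93466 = -0.00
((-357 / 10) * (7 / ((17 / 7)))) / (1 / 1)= -1029 / 10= -102.90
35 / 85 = 7 / 17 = 0.41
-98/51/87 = -98/4437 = -0.02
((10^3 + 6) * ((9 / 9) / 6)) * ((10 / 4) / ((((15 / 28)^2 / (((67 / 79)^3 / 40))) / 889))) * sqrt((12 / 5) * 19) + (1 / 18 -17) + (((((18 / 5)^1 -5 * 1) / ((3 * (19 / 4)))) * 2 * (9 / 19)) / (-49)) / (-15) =-19268519 / 1137150 + 13180146265258 * sqrt(285) / 1664006625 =133700.36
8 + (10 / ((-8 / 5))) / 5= 27 / 4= 6.75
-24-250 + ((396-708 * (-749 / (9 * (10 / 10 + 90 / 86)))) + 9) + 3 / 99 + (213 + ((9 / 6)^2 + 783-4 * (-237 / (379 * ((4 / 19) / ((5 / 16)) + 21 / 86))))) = 3741984557177 / 125053324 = 29923.11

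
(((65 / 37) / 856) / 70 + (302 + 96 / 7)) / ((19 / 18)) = 1259912277 / 4212376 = 299.10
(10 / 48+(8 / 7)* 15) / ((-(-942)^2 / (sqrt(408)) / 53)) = -154495* sqrt(102) / 74538576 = -0.02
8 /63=0.13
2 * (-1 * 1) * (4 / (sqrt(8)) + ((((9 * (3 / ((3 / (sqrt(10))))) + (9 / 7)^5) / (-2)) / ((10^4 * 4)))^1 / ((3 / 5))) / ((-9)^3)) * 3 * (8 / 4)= -12 * sqrt(2) - sqrt(10) / 324000 - 81 / 67228000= -16.97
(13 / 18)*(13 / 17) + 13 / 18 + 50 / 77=7555 / 3927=1.92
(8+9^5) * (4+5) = 531513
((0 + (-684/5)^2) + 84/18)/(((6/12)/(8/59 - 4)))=-213395536/1475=-144674.94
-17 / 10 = -1.70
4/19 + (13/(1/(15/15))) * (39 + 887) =228726/19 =12038.21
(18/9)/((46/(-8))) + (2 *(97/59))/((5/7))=28874/6785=4.26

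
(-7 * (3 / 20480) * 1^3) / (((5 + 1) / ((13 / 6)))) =-91 / 245760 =-0.00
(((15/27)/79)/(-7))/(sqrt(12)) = -5*sqrt(3)/29862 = -0.00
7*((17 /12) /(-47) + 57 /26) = 110971 /7332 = 15.14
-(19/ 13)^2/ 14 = -361/ 2366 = -0.15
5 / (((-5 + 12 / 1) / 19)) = 95 / 7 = 13.57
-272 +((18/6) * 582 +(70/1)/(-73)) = 107532/73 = 1473.04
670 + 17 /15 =10067 /15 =671.13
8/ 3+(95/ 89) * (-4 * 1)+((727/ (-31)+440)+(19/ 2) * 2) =3591766/ 8277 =433.95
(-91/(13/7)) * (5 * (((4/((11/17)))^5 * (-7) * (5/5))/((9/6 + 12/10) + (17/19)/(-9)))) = 4263878278195200/716193797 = 5953525.84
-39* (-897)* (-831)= -29070873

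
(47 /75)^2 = 0.39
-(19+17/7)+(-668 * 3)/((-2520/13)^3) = -28576433101/1333584000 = -21.43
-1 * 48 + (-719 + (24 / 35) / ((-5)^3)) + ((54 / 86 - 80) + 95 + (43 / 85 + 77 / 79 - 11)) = -192242056976 / 252651875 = -760.90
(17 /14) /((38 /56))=34 /19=1.79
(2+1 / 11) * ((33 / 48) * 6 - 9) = -10.19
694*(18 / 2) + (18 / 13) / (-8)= 324783 / 52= 6245.83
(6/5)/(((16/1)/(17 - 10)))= 21/40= 0.52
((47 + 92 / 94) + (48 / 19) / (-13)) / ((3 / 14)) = 7766206 / 34827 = 222.99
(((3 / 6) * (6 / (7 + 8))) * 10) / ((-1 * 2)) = -1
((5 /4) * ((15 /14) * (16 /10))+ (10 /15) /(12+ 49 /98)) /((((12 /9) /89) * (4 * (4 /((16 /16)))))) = 9.16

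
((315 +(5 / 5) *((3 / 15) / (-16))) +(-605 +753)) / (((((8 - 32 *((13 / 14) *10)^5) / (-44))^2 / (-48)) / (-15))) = 11393772214257279 / 86160933374609800996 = 0.00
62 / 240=31 / 120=0.26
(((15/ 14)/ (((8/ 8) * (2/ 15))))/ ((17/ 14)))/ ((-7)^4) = 225/ 81634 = 0.00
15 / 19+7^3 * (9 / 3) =19566 / 19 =1029.79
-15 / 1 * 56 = -840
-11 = -11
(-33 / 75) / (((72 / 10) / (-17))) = 187 / 180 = 1.04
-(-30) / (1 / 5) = 150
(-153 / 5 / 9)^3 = -4913 / 125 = -39.30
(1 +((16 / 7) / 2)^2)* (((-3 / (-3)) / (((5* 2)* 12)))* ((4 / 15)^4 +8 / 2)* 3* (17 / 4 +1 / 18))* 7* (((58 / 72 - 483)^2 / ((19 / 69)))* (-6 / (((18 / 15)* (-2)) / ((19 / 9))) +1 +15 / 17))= 385190387493207913873 / 9154956960000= 42074516.48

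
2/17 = 0.12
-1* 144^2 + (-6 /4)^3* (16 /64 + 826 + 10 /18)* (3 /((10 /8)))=-219465 /8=-27433.12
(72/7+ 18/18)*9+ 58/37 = 26713/259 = 103.14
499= 499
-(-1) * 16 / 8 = 2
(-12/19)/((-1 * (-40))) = -3/190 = -0.02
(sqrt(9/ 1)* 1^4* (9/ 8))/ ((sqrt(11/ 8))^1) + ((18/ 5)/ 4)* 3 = 27/ 10 + 27* sqrt(22)/ 44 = 5.58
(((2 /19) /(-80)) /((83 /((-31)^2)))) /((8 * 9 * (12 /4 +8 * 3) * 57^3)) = -961 /22709758311360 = -0.00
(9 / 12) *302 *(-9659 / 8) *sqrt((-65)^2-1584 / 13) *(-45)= 15146055 *sqrt(693433) / 16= 788282344.67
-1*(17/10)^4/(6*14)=-83521/840000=-0.10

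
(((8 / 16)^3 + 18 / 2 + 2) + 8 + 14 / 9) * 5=7445 / 72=103.40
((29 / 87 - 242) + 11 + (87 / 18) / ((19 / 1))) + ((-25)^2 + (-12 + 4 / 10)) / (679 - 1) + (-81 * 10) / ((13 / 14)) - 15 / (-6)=-920489641 / 837330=-1099.32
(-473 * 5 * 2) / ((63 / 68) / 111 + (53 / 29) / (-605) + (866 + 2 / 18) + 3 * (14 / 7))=-1879176875400 / 346482249653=-5.42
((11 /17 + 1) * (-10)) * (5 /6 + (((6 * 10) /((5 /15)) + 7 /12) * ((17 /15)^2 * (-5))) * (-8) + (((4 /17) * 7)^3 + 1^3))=-344839024628 /2255067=-152917.42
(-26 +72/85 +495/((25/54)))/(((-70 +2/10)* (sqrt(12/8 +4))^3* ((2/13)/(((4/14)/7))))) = -2307344* sqrt(22)/35176757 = -0.31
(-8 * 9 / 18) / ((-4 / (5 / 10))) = 1 / 2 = 0.50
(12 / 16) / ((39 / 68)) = 17 / 13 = 1.31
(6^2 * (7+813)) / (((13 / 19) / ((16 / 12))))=747840 / 13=57526.15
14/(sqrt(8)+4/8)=4.21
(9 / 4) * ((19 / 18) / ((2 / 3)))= 57 / 16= 3.56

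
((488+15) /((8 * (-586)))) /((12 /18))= -1509 /9376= -0.16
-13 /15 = -0.87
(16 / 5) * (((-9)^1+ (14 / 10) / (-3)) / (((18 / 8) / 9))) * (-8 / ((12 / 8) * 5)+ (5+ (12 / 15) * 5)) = -1081472 / 1125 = -961.31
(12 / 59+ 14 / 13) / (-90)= -491 / 34515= -0.01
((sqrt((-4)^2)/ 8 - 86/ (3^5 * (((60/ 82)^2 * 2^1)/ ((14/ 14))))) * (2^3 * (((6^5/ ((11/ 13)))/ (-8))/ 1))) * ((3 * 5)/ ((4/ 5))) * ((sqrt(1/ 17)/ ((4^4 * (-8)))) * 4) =481871 * sqrt(17)/ 143616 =13.83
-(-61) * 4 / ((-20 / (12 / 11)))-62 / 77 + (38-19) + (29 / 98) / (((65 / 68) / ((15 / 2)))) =22956 / 3185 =7.21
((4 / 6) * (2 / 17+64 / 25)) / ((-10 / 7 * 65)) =-0.02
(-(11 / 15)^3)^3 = -2357947691 / 38443359375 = -0.06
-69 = -69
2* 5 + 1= 11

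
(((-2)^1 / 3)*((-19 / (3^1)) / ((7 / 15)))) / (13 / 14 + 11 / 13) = 260 / 51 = 5.10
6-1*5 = 1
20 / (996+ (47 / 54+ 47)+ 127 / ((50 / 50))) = 1080 / 63227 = 0.02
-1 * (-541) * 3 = 1623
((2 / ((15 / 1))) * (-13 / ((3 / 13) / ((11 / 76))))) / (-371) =1859 / 634410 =0.00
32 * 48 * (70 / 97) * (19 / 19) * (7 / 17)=752640 / 1649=456.42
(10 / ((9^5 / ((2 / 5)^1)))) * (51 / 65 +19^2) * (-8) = -752512 / 3838185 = -0.20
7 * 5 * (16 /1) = 560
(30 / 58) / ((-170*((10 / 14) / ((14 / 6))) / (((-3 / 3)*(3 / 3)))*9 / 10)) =49 / 4437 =0.01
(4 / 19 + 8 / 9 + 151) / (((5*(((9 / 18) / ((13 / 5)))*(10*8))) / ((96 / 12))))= 338117 / 21375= 15.82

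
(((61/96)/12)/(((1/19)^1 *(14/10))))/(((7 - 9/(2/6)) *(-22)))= 1159/709632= 0.00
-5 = -5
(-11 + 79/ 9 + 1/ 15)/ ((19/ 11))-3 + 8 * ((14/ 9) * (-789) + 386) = -5758352/ 855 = -6734.91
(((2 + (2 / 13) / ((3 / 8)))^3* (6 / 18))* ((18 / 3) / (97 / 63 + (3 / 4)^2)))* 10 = 1860508160 / 13966329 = 133.21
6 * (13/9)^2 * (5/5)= 338/27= 12.52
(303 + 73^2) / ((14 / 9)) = 25344 / 7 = 3620.57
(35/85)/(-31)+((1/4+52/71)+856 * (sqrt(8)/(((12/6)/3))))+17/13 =4429941/1945684+2568 * sqrt(2) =3633.98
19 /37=0.51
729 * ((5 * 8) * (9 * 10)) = 2624400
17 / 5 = 3.40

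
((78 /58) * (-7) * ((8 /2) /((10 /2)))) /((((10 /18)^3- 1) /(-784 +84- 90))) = -31444686 /4379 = -7180.79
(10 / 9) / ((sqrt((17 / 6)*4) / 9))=5*sqrt(102) / 17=2.97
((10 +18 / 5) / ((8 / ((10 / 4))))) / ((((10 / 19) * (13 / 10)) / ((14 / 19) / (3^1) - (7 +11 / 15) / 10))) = -3196 / 975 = -3.28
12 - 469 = -457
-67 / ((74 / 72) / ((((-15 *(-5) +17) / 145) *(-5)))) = 221904 / 1073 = 206.81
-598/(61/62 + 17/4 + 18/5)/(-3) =370760/16431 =22.56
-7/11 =-0.64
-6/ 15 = -2/ 5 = -0.40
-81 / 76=-1.07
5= 5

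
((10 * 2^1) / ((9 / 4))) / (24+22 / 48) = 640 / 1761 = 0.36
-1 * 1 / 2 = -1 / 2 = -0.50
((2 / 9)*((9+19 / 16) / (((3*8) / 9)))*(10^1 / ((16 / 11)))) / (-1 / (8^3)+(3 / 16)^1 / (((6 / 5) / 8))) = 4.68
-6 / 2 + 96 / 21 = 11 / 7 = 1.57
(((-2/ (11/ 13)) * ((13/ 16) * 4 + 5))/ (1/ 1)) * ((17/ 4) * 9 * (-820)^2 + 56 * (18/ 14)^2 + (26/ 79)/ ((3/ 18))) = -277345091088/ 553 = -501528193.65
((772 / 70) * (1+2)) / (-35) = -1158 / 1225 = -0.95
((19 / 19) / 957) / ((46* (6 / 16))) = 4 / 66033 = 0.00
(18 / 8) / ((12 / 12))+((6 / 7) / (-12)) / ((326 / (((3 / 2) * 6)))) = 2565 / 1141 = 2.25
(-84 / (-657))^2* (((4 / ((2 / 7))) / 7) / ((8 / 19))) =3724 / 47961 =0.08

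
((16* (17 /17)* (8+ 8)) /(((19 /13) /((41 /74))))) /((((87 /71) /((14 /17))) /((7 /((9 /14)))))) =6645836288 /9357633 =710.20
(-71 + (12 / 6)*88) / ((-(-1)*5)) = 21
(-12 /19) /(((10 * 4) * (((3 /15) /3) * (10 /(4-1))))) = -27 /380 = -0.07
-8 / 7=-1.14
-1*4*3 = -12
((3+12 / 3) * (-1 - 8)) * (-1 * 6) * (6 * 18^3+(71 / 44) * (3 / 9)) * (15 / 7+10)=3533546475 / 22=160615748.86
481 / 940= 0.51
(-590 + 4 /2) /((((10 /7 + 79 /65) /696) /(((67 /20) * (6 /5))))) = -1247592528 /2005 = -622240.66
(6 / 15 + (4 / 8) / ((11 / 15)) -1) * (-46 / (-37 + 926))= -0.00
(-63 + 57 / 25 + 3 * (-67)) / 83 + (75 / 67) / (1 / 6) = 495369 / 139025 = 3.56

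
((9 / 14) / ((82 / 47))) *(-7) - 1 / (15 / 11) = -8149 / 2460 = -3.31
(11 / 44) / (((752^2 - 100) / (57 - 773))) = -179 / 565404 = -0.00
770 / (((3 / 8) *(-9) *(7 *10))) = -88 / 27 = -3.26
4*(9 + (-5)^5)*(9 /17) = -112176 /17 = -6598.59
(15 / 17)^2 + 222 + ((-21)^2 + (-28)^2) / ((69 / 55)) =23913802 / 19941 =1199.23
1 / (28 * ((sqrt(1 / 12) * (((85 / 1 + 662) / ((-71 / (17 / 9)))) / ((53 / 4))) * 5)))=-3763 * sqrt(3) / 395080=-0.02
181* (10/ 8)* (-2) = -905/ 2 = -452.50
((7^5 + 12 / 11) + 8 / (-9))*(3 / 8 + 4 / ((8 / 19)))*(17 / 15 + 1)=525796508 / 1485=354071.72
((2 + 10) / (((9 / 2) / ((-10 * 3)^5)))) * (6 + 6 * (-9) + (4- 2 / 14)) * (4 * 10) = 800928000000 / 7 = 114418285714.29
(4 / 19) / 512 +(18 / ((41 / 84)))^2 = 5559903889 / 4088192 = 1359.99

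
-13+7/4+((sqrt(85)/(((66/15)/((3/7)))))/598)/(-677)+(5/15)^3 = -1211/108 - 15 * sqrt(85)/62346284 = -11.21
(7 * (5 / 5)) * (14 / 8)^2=343 / 16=21.44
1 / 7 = 0.14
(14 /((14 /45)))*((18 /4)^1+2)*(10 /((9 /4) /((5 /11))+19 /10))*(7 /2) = 204750 /137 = 1494.53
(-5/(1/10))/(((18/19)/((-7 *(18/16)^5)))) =21815325/32768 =665.75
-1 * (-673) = 673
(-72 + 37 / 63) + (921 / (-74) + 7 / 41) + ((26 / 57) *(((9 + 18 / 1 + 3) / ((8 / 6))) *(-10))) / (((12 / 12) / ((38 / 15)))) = -65693195 / 191142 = -343.69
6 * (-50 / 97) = -300 / 97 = -3.09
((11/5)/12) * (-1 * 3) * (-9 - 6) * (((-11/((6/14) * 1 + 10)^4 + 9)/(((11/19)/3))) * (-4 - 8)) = -131101129854/28398241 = -4616.52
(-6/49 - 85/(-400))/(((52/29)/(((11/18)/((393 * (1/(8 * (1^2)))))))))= 112607/180245520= 0.00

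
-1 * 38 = -38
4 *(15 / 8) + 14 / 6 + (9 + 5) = 143 / 6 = 23.83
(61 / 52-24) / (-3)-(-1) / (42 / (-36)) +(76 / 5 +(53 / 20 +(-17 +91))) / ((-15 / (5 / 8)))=127753 / 43680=2.92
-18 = -18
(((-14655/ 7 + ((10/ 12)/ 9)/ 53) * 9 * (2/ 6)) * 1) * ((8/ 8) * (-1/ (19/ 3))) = 41942575/ 42294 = 991.69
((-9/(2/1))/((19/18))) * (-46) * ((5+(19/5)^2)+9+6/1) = 3208086/475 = 6753.87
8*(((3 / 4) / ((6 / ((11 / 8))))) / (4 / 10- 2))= -55 / 64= -0.86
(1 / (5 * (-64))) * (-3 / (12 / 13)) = 0.01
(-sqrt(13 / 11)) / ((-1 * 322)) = sqrt(143) / 3542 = 0.00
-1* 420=-420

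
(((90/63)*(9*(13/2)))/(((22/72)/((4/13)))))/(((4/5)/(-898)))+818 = -7210814/77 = -93646.94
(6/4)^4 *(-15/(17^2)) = -1215/4624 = -0.26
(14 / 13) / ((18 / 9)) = 7 / 13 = 0.54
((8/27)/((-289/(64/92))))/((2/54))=-128/6647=-0.02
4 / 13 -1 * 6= -74 / 13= -5.69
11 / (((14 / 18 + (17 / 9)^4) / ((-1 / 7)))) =-72171 / 620368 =-0.12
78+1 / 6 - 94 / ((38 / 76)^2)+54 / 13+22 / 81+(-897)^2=1693888637 / 2106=804315.59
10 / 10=1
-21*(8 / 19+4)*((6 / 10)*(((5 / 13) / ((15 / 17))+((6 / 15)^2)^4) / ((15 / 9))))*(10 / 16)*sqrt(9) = -26396267121 / 964843750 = -27.36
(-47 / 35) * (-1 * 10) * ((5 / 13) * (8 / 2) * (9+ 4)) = 1880 / 7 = 268.57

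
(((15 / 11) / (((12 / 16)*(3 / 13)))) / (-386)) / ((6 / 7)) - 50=-955805 / 19107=-50.02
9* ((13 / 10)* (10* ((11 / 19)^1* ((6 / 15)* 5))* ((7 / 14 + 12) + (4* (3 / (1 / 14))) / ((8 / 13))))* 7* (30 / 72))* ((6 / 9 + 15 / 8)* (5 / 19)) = 75454.10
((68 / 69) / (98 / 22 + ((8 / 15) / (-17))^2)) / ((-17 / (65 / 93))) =-20663500 / 2272280377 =-0.01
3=3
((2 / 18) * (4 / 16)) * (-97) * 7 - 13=-31.86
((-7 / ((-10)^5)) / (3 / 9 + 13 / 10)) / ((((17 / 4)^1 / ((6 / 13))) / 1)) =9 / 1933750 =0.00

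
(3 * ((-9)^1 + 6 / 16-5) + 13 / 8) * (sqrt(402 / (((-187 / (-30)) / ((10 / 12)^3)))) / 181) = -3925 * sqrt(75174) / 812328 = -1.32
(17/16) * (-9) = -153/16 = -9.56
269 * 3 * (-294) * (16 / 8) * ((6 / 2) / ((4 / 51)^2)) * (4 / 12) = -308554029 / 4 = -77138507.25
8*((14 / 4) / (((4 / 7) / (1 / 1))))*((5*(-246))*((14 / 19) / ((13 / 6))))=-20496.68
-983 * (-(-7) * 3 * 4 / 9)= -27524 / 3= -9174.67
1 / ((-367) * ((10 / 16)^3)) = -512 / 45875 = -0.01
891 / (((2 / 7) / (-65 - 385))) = -1403325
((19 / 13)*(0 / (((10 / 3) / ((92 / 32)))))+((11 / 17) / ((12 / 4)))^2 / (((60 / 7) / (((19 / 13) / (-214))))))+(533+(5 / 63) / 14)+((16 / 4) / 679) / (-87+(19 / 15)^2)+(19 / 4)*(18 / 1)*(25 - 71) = -398837362019004487 / 117305298404280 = -3399.99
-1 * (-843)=843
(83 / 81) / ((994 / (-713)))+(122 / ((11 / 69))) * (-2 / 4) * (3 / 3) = -339534395 / 885654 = -383.37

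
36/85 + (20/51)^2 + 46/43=921074/559215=1.65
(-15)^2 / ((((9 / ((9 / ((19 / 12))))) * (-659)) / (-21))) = 56700 / 12521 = 4.53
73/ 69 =1.06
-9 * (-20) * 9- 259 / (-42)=9757 / 6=1626.17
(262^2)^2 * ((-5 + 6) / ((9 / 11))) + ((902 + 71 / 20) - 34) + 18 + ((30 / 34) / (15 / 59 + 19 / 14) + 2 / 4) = 23456050615163083 / 4072860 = 5759110456.82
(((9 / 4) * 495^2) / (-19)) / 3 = -735075 / 76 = -9672.04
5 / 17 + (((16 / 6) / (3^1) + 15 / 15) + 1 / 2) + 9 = 3575 / 306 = 11.68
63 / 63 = 1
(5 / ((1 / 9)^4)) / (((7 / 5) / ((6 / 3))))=328050 / 7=46864.29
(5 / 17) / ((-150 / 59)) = -59 / 510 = -0.12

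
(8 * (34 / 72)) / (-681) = -34 / 6129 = -0.01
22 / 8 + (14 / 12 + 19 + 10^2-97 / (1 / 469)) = -544441 / 12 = -45370.08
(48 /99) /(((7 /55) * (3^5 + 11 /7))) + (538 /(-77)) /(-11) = 176933 /271887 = 0.65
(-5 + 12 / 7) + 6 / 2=-2 / 7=-0.29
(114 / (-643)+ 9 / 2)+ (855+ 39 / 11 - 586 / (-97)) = 1192284457 / 1372162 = 868.91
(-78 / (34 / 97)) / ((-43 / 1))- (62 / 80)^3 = 220334779 / 46784000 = 4.71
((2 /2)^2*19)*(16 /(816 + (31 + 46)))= 16 /47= 0.34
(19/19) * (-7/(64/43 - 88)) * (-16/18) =-301/4185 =-0.07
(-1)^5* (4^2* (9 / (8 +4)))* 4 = -48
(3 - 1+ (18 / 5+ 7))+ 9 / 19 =1242 / 95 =13.07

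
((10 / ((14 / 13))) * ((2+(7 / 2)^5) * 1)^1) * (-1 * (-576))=19739070 / 7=2819867.14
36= 36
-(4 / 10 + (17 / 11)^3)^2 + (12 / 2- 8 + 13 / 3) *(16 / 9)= -15054986483 / 1195803675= -12.59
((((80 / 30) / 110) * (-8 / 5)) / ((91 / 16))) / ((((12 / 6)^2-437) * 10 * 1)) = 256 / 162537375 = 0.00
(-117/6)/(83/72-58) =1404/4093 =0.34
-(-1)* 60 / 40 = 3 / 2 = 1.50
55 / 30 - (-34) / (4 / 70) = 3581 / 6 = 596.83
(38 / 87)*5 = 190 / 87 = 2.18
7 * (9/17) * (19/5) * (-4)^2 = 19152/85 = 225.32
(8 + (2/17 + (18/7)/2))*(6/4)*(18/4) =30213/476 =63.47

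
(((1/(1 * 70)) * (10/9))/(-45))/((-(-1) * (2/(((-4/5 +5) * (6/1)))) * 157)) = -1/35325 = -0.00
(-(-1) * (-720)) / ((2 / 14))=-5040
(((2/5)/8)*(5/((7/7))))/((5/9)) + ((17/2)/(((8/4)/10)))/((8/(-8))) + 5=-741/20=-37.05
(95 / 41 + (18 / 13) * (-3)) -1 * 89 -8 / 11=-536840 / 5863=-91.56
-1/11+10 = 109/11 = 9.91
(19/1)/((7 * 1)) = 19/7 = 2.71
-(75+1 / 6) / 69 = -451 / 414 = -1.09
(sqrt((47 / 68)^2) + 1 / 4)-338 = -5730 / 17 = -337.06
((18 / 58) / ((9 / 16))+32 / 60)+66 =29182 / 435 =67.09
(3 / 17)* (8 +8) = 48 / 17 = 2.82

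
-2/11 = -0.18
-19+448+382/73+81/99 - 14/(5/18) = 1544374/4015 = 384.65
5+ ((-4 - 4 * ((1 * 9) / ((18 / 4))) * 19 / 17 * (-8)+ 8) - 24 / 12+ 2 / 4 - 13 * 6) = 1.03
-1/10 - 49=-491/10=-49.10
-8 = -8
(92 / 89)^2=8464 / 7921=1.07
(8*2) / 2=8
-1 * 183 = -183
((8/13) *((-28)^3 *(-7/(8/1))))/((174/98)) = 7529536/1131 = 6657.41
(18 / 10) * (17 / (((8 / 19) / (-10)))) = -2907 / 4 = -726.75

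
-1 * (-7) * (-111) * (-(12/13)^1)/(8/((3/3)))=89.65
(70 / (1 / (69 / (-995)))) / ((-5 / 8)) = 7728 / 995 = 7.77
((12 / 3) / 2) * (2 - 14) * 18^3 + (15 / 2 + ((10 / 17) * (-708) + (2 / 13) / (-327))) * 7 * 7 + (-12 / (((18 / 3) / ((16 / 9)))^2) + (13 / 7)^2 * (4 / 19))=-1743998762602933 / 10899453474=-160007.91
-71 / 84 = -0.85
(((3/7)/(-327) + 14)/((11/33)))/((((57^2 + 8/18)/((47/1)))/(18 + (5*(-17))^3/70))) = -1661377608297/312395090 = -5318.19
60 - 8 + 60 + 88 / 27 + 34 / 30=116.39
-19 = -19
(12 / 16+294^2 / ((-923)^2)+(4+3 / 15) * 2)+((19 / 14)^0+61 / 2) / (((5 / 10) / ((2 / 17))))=4826600439 / 289655860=16.66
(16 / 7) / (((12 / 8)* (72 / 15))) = 20 / 63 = 0.32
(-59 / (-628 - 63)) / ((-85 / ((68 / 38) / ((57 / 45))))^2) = 2124 / 90051811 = 0.00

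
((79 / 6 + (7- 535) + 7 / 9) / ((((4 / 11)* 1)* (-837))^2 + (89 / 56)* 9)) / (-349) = 31349164 / 1971940986045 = 0.00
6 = 6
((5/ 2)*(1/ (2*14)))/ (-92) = -5/ 5152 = -0.00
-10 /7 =-1.43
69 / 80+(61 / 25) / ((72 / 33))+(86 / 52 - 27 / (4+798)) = 3.60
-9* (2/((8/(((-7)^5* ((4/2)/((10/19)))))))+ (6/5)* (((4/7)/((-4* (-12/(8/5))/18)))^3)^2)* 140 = 5283169246480581/262609375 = 20117976.54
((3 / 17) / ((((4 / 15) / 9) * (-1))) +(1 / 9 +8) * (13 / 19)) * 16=-6.50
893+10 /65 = 11611 /13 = 893.15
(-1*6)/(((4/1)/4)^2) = -6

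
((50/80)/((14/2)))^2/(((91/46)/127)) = 73025/142688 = 0.51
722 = 722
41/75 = 0.55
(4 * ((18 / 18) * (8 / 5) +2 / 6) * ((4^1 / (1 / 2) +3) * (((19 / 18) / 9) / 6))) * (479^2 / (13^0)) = 1390641901 / 3645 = 381520.41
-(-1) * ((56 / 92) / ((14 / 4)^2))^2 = 0.00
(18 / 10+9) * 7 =378 / 5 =75.60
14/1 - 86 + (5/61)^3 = -16342507/226981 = -72.00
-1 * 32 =-32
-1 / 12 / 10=-1 / 120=-0.01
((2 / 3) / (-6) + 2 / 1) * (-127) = -2159 / 9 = -239.89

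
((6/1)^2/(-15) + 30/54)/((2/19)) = -1577/90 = -17.52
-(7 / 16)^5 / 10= -16807 / 10485760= -0.00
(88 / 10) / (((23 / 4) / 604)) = 106304 / 115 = 924.38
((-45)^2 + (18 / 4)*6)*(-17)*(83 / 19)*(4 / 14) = -304776 / 7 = -43539.43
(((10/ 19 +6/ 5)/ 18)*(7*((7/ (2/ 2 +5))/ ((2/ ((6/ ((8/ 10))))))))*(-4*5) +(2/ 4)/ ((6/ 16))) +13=-7594/ 171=-44.41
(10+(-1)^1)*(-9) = -81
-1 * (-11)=11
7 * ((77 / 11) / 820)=49 / 820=0.06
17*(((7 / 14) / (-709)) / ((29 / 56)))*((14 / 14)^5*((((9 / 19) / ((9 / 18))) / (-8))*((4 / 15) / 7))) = 204 / 1953295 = 0.00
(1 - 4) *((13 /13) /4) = -3 /4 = -0.75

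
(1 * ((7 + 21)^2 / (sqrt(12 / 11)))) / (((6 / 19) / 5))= 18620 * sqrt(33) / 9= 11884.86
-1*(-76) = 76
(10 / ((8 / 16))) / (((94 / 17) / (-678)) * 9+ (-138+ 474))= 7684 / 129063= 0.06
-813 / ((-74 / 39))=31707 / 74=428.47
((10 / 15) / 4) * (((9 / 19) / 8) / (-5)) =-3 / 1520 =-0.00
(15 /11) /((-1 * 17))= -15 /187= -0.08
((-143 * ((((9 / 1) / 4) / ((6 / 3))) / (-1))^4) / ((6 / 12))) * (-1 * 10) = 4691115 / 1024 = 4581.17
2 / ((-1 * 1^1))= -2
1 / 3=0.33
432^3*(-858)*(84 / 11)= -528232513536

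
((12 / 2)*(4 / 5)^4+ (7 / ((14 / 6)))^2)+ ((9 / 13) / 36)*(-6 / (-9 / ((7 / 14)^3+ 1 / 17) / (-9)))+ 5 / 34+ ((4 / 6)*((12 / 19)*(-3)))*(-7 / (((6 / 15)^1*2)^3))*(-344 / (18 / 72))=-997328611001 / 41990000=-23751.57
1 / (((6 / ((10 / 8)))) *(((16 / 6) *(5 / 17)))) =17 / 64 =0.27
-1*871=-871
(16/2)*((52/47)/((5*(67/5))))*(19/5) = 7904/15745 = 0.50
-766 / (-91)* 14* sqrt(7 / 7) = 1532 / 13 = 117.85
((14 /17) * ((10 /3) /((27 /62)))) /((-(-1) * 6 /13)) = 56420 /4131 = 13.66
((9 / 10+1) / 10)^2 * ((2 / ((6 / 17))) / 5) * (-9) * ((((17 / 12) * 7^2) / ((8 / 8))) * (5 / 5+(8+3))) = -15336363 / 50000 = -306.73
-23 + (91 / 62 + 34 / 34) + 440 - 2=25883 / 62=417.47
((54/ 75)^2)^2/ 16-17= -6634064/ 390625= -16.98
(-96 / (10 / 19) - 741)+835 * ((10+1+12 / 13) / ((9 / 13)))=605572 / 45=13457.16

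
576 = 576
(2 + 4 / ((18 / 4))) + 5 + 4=107 / 9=11.89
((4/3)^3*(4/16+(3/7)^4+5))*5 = 1353200/21609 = 62.62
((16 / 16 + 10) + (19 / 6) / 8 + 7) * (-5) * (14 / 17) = -30905 / 408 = -75.75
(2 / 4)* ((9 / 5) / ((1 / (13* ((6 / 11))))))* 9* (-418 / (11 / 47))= -5641974 / 55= -102581.35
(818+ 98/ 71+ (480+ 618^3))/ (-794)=-8379076764/ 28187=-297267.42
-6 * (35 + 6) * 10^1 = -2460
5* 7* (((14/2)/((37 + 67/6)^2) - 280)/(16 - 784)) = 204624245/16036032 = 12.76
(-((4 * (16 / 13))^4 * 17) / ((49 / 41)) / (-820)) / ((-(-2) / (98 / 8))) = 8912896 / 142805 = 62.41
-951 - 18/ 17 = -16185/ 17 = -952.06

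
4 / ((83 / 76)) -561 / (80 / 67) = -466.17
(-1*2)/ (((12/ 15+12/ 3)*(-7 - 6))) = 5/ 156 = 0.03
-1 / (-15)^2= -1 / 225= -0.00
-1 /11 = -0.09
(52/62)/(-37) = -0.02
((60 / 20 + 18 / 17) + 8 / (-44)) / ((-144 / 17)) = -725 / 1584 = -0.46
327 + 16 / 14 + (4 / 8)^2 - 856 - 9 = -15025 / 28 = -536.61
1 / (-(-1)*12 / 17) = 17 / 12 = 1.42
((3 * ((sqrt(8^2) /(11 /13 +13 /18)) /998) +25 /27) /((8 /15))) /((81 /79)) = 1838385695 /1068031656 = 1.72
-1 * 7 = -7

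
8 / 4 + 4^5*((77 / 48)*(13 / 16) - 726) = -2226262 / 3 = -742087.33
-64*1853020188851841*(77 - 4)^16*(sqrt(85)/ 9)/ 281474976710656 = -133907037965006382289172948180378897220364089*sqrt(85)/ 4398046511104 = -280706874414768850316184100000000.00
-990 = -990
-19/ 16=-1.19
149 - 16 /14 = 1035 /7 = 147.86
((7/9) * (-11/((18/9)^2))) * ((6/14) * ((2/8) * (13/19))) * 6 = -143/152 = -0.94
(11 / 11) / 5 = 0.20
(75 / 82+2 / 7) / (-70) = -0.02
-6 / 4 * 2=-3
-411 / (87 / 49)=-231.48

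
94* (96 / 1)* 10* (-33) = -2977920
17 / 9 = 1.89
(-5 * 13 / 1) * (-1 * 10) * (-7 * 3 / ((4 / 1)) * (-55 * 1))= 375375 / 2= 187687.50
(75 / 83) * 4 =300 / 83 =3.61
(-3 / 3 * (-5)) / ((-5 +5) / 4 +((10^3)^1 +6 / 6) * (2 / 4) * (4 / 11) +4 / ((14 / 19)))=35 / 1312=0.03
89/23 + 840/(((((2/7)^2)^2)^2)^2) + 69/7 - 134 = 561802691120475017/1318912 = 425959192971.54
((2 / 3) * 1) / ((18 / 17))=17 / 27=0.63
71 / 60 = 1.18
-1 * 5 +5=0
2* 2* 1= 4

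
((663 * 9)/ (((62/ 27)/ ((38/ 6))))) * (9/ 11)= 9183213/ 682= 13465.12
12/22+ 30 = 30.55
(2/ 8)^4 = 1/ 256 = 0.00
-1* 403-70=-473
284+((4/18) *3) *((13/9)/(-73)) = 559738/1971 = 283.99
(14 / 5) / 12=7 / 30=0.23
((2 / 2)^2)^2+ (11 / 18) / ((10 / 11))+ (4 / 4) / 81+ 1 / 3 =3269 / 1620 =2.02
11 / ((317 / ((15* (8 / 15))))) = 88 / 317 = 0.28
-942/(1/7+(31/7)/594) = -3916836/625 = -6266.94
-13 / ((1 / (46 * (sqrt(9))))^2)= -247572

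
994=994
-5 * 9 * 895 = -40275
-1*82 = -82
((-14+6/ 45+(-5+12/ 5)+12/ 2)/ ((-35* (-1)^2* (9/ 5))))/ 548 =157/ 517860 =0.00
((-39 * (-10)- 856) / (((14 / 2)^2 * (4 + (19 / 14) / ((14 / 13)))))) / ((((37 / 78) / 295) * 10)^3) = -22708882543464 / 52223243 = -434842.44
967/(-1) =-967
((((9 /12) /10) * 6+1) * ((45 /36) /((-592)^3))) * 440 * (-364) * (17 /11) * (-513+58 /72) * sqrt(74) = -4136144285 * sqrt(74) /3734544384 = -9.53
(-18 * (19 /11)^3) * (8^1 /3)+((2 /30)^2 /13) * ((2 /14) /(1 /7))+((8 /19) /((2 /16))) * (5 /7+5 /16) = -126288441277 /517792275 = -243.90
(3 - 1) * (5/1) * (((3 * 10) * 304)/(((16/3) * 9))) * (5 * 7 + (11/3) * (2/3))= 640300/9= 71144.44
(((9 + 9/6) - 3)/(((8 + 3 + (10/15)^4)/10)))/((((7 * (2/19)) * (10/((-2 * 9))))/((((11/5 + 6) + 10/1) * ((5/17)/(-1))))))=2700945/30838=87.58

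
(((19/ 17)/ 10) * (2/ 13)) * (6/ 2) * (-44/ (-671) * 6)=1368/ 67405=0.02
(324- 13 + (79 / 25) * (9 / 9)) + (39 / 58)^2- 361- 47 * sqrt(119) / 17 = -3901219 / 84100- 47 * sqrt(119) / 17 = -76.55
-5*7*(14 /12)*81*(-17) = 112455 /2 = 56227.50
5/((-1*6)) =-5/6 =-0.83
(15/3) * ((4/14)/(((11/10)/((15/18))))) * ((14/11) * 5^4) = 312500/363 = 860.88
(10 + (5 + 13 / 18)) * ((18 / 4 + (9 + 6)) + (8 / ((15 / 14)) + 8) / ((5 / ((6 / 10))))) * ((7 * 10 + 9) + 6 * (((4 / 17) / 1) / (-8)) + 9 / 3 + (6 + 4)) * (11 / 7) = 3706328461 / 76500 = 48448.74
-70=-70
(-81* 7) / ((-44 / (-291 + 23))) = -37989 / 11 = -3453.55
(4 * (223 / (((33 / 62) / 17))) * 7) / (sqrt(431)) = 6581176 * sqrt(431) / 14223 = 9606.18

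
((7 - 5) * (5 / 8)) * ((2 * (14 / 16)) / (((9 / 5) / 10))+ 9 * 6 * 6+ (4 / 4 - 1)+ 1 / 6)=15025 / 36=417.36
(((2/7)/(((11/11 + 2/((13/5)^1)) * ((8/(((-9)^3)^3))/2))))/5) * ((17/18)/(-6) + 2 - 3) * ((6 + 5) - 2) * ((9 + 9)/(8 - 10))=-377734976775/1288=-293272497.50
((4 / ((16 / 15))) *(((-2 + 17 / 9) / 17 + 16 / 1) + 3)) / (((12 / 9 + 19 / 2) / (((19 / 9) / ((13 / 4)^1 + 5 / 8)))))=220856 / 61659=3.58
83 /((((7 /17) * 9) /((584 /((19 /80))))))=55072.61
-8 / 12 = -2 / 3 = -0.67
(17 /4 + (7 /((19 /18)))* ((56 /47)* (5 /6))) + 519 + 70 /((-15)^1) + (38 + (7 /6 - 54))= 1822915 /3572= 510.33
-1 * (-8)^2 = -64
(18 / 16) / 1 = 9 / 8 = 1.12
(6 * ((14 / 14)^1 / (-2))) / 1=-3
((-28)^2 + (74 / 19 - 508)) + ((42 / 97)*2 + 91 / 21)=1576285 / 5529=285.09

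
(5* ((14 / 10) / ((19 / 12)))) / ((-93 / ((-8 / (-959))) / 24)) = -768 / 80693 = -0.01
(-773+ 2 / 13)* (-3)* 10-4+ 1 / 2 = 23181.88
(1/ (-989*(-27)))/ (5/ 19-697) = -19/ 353494314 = -0.00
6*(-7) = -42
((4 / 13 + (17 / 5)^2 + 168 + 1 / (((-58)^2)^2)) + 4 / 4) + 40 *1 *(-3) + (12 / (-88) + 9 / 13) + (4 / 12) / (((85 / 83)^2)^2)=1203301856505005801 / 19494029412330000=61.73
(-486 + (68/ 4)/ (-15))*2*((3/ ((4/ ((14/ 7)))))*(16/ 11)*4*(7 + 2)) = -4208832/ 55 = -76524.22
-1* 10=-10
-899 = -899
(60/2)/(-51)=-10/17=-0.59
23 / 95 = 0.24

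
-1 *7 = -7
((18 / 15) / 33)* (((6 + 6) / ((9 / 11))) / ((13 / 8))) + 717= 139879 / 195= 717.33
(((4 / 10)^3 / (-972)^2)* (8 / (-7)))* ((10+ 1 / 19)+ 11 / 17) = -512 / 618100875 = -0.00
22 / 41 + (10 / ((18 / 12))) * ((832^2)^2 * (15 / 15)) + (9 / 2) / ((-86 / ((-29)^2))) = 67582710292543405 / 21156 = 3194493774463.20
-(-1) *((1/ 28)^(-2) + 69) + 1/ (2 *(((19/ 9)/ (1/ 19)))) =615875/ 722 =853.01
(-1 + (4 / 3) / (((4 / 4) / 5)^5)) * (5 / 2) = 62485 / 6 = 10414.17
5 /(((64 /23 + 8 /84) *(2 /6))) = 1449 /278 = 5.21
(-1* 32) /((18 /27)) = -48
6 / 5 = 1.20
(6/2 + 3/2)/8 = 9/16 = 0.56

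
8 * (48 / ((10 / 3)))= 576 / 5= 115.20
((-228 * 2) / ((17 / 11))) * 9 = -45144 / 17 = -2655.53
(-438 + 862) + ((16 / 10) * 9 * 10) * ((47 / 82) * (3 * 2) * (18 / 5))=452392 / 205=2206.79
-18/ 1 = -18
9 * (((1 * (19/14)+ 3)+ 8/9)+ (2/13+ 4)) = 15397/182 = 84.60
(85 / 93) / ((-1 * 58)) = -85 / 5394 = -0.02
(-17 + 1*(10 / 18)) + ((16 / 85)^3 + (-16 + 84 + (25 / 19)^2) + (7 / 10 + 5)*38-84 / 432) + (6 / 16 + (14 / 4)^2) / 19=4315634199557 / 15962337000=270.36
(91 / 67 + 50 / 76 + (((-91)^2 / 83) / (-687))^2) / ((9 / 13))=219231993712667 / 74502452221074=2.94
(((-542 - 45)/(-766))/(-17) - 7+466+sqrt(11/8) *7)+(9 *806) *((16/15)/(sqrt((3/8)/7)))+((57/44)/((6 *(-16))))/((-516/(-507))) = 7 *sqrt(22)/4+723662857147/1576807936+25792 *sqrt(42)/5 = 33897.40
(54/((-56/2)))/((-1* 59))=27/826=0.03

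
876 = 876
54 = 54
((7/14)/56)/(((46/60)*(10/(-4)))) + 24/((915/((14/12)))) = 15287/589260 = 0.03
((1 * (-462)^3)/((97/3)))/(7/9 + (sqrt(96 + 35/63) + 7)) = 186375031920/283337-7987501368 * sqrt(869)/283337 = -173245.89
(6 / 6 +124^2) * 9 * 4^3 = 8857152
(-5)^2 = 25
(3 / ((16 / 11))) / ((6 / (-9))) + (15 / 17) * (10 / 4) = -483 / 544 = -0.89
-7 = -7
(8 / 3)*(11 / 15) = 88 / 45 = 1.96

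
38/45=0.84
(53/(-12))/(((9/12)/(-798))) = 14098/3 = 4699.33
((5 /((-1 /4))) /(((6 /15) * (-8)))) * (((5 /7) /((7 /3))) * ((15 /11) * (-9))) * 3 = -151875 /2156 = -70.44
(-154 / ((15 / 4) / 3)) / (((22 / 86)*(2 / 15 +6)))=-1806 / 23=-78.52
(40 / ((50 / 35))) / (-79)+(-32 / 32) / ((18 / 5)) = -899 / 1422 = -0.63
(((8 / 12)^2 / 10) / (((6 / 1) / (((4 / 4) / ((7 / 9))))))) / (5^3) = 1 / 13125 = 0.00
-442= -442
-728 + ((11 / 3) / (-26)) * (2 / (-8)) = -227125 / 312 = -727.96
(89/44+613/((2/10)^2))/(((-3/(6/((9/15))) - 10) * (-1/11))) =3371945/206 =16368.67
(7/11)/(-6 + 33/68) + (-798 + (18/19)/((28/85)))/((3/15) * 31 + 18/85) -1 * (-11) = -13529846269/119600250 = -113.13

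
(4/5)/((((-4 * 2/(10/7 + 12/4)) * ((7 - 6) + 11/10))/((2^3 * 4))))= -992/147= -6.75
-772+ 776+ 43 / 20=123 / 20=6.15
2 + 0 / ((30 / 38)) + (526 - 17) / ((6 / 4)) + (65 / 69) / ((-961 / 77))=22628467 / 66309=341.26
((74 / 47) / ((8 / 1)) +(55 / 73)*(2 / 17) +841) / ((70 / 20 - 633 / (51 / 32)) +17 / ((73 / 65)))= -39255725 / 17663258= -2.22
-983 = -983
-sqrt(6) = -2.45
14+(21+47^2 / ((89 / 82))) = 184253 / 89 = 2070.26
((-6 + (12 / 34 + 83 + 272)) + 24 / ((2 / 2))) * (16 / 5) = 101552 / 85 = 1194.73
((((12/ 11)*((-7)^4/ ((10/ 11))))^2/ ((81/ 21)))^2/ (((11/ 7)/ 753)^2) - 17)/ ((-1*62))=-80431881104253657514391/ 4688750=-17154226841749647.03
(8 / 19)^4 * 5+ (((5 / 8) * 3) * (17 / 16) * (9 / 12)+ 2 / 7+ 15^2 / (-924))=8700816169 / 5137775104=1.69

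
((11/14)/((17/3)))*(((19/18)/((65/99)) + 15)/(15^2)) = 1397/136500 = 0.01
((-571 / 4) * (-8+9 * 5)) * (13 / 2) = -274651 / 8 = -34331.38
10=10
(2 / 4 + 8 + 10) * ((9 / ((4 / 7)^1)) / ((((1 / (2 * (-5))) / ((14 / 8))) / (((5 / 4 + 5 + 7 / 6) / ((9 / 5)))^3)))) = -798817998125 / 2239488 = -356696.71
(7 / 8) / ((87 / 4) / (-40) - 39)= -0.02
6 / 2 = 3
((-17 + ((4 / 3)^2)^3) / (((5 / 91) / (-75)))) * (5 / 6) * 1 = 18875675 / 1458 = 12946.28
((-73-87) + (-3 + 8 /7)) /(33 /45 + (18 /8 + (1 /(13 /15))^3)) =-149352060 /4170341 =-35.81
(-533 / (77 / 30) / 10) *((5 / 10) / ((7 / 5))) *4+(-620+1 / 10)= -3501161 / 5390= -649.57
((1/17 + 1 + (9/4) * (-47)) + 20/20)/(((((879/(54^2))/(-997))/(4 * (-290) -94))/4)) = -8568596150136/4981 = -1720256203.60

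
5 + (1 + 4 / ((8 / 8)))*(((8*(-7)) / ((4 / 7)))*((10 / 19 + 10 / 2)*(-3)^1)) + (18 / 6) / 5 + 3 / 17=13129079 / 1615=8129.46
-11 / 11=-1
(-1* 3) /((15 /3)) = -3 /5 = -0.60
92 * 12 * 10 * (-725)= -8004000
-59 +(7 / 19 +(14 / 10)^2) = -26919 / 475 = -56.67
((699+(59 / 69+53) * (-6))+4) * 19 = 166003 / 23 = 7217.52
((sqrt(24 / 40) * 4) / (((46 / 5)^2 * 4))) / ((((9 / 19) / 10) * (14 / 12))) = 475 * sqrt(15) / 11109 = 0.17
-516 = -516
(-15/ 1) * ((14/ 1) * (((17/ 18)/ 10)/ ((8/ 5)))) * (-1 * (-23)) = -13685/ 48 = -285.10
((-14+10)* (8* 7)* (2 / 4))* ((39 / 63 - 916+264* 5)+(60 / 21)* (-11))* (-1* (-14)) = -1755488 / 3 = -585162.67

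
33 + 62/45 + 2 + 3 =1772/45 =39.38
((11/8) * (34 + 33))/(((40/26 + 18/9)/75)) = 718575/368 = 1952.65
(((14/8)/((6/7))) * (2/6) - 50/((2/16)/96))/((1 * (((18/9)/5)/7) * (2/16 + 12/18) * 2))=-96766285/228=-424413.53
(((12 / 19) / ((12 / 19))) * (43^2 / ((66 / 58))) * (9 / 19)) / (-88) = -160863 / 18392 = -8.75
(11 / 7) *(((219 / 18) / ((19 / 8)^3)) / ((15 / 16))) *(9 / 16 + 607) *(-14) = -3996653056 / 308655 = -12948.61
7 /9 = 0.78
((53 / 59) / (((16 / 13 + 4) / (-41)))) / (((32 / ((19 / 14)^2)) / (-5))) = 50989445 / 25163264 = 2.03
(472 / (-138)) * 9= -708 / 23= -30.78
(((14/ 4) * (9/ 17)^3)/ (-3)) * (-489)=831789/ 9826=84.65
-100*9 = -900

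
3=3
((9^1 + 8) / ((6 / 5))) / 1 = 85 / 6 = 14.17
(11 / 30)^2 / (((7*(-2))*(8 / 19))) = -2299 / 100800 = -0.02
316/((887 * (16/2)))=79/1774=0.04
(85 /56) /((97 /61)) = 5185 /5432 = 0.95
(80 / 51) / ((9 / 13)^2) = 13520 / 4131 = 3.27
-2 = -2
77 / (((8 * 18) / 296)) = 158.28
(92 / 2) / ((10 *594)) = 0.01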